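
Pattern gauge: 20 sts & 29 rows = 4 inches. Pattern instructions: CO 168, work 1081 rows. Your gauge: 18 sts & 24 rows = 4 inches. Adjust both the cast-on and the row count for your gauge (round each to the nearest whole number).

Stitches: 168 × 18/20 = 151.20 → 151.
Rows: 1081 × 24/29 = 894.62 → 895.

Cast on 151 stitches; work 895 rows.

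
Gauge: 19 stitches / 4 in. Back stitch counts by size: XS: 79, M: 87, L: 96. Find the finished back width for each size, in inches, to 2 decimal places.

19/4 = 4.75 sts per in.
XS: 79 / 4.75 = 16.632 → 16.63 in.
M: 87 / 4.75 = 18.316 → 18.32 in.
L: 96 / 4.75 = 20.211 → 20.21 in.

XS 16.63 inches; M 18.32 inches; L 20.21 inches.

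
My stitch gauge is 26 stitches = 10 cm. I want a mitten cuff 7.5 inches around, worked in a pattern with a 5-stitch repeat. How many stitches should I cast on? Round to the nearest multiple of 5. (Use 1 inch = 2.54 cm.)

50 stitches.

7.5 in = 7.5 × 2.54 = 19.05 cm.
26 / 10 = 2.6 sts/cm.
19.05 × 2.6 = 49.53 sts.
→ 50.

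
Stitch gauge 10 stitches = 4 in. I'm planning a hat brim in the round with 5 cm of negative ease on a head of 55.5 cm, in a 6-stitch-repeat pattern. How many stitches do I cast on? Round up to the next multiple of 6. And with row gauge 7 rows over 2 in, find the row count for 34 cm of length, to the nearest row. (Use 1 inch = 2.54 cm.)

Finished = 55.5 − 5 = 50.5 cm.
50.5 cm × 1/2.54 = 19.88 inches.
10/4 = 2.5 sts per in; 19.88 × 2.5 = 49.70 sts.
Next multiple of 6 → 54.
34 cm = 13.39 inches; × 3.5 = 46.85 → 47 rows.

Cast on 54 stitches; work 47 rows.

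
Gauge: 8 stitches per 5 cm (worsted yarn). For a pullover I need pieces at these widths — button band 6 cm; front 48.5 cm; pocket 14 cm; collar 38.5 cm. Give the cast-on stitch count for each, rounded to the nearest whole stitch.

button band 10; front 78; pocket 22; collar 62.

Rate = 8/5 = 1.6 sts per cm.
button band: 6 × 1.6 = 9.60 → 10.
front: 48.5 × 1.6 = 77.60 → 78.
pocket: 14 × 1.6 = 22.40 → 22.
collar: 38.5 × 1.6 = 61.60 → 62.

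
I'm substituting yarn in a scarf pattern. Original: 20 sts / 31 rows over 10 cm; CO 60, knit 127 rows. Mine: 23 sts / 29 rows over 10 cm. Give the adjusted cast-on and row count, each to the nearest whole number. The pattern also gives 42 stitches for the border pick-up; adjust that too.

Stitches: 60 × 23/20 = 69.00 → 69.
Rows: 127 × 29/31 = 118.81 → 119.
border pick-up: 42 × 23/20 = 48.30 → 48.

Cast on 69 stitches; work 119 rows; border pick-up 48 stitches.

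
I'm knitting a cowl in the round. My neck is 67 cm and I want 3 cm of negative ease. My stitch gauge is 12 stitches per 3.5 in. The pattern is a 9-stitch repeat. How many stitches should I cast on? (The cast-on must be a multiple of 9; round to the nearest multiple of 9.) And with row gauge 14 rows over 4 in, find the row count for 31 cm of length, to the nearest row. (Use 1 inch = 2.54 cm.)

Cast on 90 stitches; work 43 rows.

Finished = 67 − 3 = 64 cm.
64 cm × 1/2.54 = 25.20 inches.
12/3.5 = 3.429 sts per in; 25.20 × 3.429 = 86.39 sts.
Nearest multiple of 9 → 90.
31 cm = 12.20 inches; × 3.5 = 42.72 → 43 rows.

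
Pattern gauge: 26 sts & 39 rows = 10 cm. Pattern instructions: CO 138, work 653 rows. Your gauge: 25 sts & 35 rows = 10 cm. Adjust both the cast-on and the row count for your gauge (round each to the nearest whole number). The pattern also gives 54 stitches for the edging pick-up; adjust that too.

Stitches: 138 × 25/26 = 132.69 → 133.
Rows: 653 × 35/39 = 586.03 → 586.
edging pick-up: 54 × 25/26 = 51.92 → 52.

Cast on 133 stitches; work 586 rows; edging pick-up 52 stitches.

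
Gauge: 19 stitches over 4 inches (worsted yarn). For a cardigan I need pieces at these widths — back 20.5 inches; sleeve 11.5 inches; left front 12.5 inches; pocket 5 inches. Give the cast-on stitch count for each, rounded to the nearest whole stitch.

Rate = 19/4 = 4.75 sts per in.
back: 20.5 × 4.75 = 97.38 → 97.
sleeve: 11.5 × 4.75 = 54.62 → 55.
left front: 12.5 × 4.75 = 59.38 → 59.
pocket: 5 × 4.75 = 23.75 → 24.

back 97; sleeve 55; left front 59; pocket 24.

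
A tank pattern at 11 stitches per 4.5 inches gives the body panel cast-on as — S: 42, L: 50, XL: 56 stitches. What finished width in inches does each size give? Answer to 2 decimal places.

S 17.18 inches; L 20.45 inches; XL 22.91 inches.

11/4.5 = 2.444 sts per in.
S: 42 / 2.444 = 17.182 → 17.18 in.
L: 50 / 2.444 = 20.455 → 20.45 in.
XL: 56 / 2.444 = 22.909 → 22.91 in.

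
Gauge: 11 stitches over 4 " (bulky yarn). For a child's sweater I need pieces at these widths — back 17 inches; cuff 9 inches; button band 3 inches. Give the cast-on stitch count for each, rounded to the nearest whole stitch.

Rate = 11/4 = 2.75 sts per in.
back: 17 × 2.75 = 46.75 → 47.
cuff: 9 × 2.75 = 24.75 → 25.
button band: 3 × 2.75 = 8.25 → 8.

back 47; cuff 25; button band 8.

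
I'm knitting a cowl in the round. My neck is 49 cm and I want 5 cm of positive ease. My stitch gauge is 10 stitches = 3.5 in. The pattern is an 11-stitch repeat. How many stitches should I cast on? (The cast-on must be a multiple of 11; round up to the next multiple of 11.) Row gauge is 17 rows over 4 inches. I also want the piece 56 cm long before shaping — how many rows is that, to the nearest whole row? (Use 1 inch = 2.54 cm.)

Cast on 66 stitches; work 94 rows.

Finished = 49 + 5 = 54 cm.
54 cm × 1/2.54 = 21.26 inches.
10/3.5 = 2.857 sts per in; 21.26 × 2.857 = 60.74 sts.
Next multiple of 11 → 66.
56 cm = 22.05 inches; × 4.25 = 93.70 → 94 rows.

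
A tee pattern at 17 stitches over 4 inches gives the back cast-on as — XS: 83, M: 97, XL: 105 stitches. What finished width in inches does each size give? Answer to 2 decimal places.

XS 19.53 inches; M 22.82 inches; XL 24.71 inches.

17/4 = 4.25 sts per in.
XS: 83 / 4.25 = 19.529 → 19.53 in.
M: 97 / 4.25 = 22.824 → 22.82 in.
XL: 105 / 4.25 = 24.706 → 24.71 in.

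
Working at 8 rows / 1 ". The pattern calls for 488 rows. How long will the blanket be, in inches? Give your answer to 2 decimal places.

8 rows / 1 inch = 8 rows per inch.
488 / 8 = 61.000 inches.

61.00 inches.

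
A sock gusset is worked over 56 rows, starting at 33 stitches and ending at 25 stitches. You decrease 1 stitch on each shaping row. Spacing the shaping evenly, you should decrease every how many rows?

Stitches to remove: |25 − 33| = 8.
Shaping rows needed: 8 / 1 = 8.
56 rows / 8 = every 7 rows.

Decrease every 7th row.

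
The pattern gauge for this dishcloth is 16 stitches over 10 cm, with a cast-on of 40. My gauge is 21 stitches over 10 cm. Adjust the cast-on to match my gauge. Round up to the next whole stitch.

53 stitches.

Scale factor = 21 / 16 = 1.312.
40 × 21 / 16 = 52.50 sts.
→ 53 sts.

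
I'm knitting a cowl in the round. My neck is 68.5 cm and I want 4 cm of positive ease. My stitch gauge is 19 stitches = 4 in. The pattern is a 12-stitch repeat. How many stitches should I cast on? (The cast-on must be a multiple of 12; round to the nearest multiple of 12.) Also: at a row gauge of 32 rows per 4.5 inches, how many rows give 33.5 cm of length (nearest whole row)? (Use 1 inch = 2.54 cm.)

Cast on 132 stitches; work 94 rows.

Finished = 68.5 + 4 = 72.5 cm.
72.5 cm × 1/2.54 = 28.54 inches.
19/4 = 4.75 sts per in; 28.54 × 4.75 = 135.58 sts.
Nearest multiple of 12 → 132.
33.5 cm = 13.19 inches; × 7.111 = 93.79 → 94 rows.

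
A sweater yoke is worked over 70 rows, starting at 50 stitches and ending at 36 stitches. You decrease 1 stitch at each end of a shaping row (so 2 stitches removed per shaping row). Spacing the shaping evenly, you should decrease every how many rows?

Stitches to remove: |36 − 50| = 14.
Shaping rows needed: 14 / 2 = 7.
70 rows / 7 = every 10 rows.

Decrease every 10th row.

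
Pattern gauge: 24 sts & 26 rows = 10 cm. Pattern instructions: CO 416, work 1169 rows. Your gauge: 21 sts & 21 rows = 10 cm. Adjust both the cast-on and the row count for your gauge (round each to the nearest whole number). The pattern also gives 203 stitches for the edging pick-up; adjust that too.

Stitches: 416 × 21/24 = 364.00 → 364.
Rows: 1169 × 21/26 = 944.19 → 944.
edging pick-up: 203 × 21/24 = 177.62 → 178.

Cast on 364 stitches; work 944 rows; edging pick-up 178 stitches.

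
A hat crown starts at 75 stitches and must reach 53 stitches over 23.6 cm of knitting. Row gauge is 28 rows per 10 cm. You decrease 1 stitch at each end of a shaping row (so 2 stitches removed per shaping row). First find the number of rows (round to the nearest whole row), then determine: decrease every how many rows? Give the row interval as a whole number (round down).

Decrease every 6th row.

Rows = 23.6 × 2.8 = 66.1 → 66 rows.
Stitches to remove: 22 → 11 shaping rows (at 2 st each).
66 / 11 = 6.00 → every 6 rows.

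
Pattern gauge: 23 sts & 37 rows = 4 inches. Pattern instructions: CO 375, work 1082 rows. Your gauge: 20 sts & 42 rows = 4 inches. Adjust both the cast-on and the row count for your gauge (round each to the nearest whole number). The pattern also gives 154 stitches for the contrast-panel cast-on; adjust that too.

Cast on 326 stitches; work 1228 rows; contrast-panel cast-on 134 stitches.

Stitches: 375 × 20/23 = 326.09 → 326.
Rows: 1082 × 42/37 = 1228.22 → 1228.
contrast-panel cast-on: 154 × 20/23 = 133.91 → 134.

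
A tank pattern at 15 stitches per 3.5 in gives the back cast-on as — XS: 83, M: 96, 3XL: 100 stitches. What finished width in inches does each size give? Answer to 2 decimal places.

XS 19.37 inches; M 22.40 inches; 3XL 23.33 inches.

15/3.5 = 4.286 sts per in.
XS: 83 / 4.286 = 19.367 → 19.37 in.
M: 96 / 4.286 = 22.400 → 22.40 in.
3XL: 100 / 4.286 = 23.333 → 23.33 in.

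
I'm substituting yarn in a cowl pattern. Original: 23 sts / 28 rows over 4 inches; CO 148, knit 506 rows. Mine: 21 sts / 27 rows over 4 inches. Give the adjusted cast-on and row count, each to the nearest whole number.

Stitches: 148 × 21/23 = 135.13 → 135.
Rows: 506 × 27/28 = 487.93 → 488.

Cast on 135 stitches; work 488 rows.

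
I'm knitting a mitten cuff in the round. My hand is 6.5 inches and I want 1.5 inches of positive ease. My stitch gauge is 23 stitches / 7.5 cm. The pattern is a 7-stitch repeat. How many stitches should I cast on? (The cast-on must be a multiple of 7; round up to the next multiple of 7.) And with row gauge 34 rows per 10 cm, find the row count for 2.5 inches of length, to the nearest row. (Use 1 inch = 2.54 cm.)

Cast on 63 stitches; work 22 rows.

Finished = 6.5 + 1.5 = 8 inches.
8 inches × 2.54 = 20.32 cm.
23/7.5 = 3.067 sts per cm; 20.32 × 3.067 = 62.31 sts.
Next multiple of 7 → 63.
2.5 inches = 6.35 cm; × 3.4 = 21.59 → 22 rows.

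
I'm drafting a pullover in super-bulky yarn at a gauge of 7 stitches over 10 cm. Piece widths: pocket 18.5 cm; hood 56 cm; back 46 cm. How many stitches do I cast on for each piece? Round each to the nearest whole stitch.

pocket 13; hood 39; back 32.

Rate = 7/10 = 0.7 sts per cm.
pocket: 18.5 × 0.7 = 12.95 → 13.
hood: 56 × 0.7 = 39.20 → 39.
back: 46 × 0.7 = 32.20 → 32.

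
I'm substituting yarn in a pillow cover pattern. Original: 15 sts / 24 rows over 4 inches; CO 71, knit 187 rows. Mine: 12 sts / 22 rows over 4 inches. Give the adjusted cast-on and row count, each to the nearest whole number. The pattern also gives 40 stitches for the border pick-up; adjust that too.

Stitches: 71 × 12/15 = 56.80 → 57.
Rows: 187 × 22/24 = 171.42 → 171.
border pick-up: 40 × 12/15 = 32.00 → 32.

Cast on 57 stitches; work 171 rows; border pick-up 32 stitches.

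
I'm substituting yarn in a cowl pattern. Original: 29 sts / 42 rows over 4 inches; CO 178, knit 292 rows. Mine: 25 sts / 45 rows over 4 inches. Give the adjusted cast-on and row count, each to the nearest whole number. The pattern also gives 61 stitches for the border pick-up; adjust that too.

Cast on 153 stitches; work 313 rows; border pick-up 53 stitches.

Stitches: 178 × 25/29 = 153.45 → 153.
Rows: 292 × 45/42 = 312.86 → 313.
border pick-up: 61 × 25/29 = 52.59 → 53.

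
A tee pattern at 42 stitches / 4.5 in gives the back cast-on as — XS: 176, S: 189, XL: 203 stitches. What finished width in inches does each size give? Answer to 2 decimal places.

XS 18.86 inches; S 20.25 inches; XL 21.75 inches.

42/4.5 = 9.333 sts per in.
XS: 176 / 9.333 = 18.857 → 18.86 in.
S: 189 / 9.333 = 20.250 → 20.25 in.
XL: 203 / 9.333 = 21.750 → 21.75 in.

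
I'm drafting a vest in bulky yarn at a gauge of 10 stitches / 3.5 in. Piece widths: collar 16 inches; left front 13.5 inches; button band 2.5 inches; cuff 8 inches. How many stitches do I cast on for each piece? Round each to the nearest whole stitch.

collar 46; left front 39; button band 7; cuff 23.

Rate = 10/3.5 = 2.857 sts per in.
collar: 16 × 2.857 = 45.71 → 46.
left front: 13.5 × 2.857 = 38.57 → 39.
button band: 2.5 × 2.857 = 7.14 → 7.
cuff: 8 × 2.857 = 22.86 → 23.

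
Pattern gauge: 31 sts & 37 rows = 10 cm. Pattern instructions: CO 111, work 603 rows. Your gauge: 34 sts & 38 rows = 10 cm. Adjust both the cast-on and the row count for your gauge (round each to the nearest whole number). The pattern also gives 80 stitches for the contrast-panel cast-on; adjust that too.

Cast on 122 stitches; work 619 rows; contrast-panel cast-on 88 stitches.

Stitches: 111 × 34/31 = 121.74 → 122.
Rows: 603 × 38/37 = 619.30 → 619.
contrast-panel cast-on: 80 × 34/31 = 87.74 → 88.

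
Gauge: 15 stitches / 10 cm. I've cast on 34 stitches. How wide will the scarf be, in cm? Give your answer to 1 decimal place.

15 stitches / 10 cm = 1.5 stitches per cm.
34 / 1.5 = 22.67 cm.

22.7 cm.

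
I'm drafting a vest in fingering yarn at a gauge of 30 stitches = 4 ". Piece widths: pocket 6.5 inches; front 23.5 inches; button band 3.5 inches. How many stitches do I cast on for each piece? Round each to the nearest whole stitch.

Rate = 30/4 = 7.5 sts per in.
pocket: 6.5 × 7.5 = 48.75 → 49.
front: 23.5 × 7.5 = 176.25 → 176.
button band: 3.5 × 7.5 = 26.25 → 26.

pocket 49; front 176; button band 26.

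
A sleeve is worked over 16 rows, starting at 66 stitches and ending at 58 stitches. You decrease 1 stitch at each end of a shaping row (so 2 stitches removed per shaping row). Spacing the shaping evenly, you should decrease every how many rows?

Decrease every 4th row.

Stitches to remove: |58 − 66| = 8.
Shaping rows needed: 8 / 2 = 4.
16 rows / 4 = every 4 rows.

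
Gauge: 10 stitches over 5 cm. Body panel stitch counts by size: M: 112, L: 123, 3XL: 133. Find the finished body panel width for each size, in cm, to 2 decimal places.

10/5 = 2 sts per cm.
M: 112 / 2 = 56.000 → 56.00 cm.
L: 123 / 2 = 61.500 → 61.50 cm.
3XL: 133 / 2 = 66.500 → 66.50 cm.

M 56.00 cm; L 61.50 cm; 3XL 66.50 cm.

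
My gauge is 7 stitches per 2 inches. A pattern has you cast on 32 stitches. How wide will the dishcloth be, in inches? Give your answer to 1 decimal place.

9.1 inches.

7 stitches / 2 inch = 3.5 stitches per inch.
32 / 3.5 = 9.14 inches.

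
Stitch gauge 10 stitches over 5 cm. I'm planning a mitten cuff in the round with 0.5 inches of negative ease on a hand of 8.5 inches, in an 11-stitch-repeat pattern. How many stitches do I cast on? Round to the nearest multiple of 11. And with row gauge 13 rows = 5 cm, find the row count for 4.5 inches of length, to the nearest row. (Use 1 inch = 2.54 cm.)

Finished = 8.5 − 0.5 = 8 inches.
8 inches × 2.54 = 20.32 cm.
10/5 = 2 sts per cm; 20.32 × 2 = 40.64 sts.
Nearest multiple of 11 → 44.
4.5 inches = 11.43 cm; × 2.6 = 29.72 → 30 rows.

Cast on 44 stitches; work 30 rows.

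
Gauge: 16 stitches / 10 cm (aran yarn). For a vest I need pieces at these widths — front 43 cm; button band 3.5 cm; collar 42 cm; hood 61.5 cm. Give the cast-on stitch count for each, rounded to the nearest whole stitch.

front 69; button band 6; collar 67; hood 98.

Rate = 16/10 = 1.6 sts per cm.
front: 43 × 1.6 = 68.80 → 69.
button band: 3.5 × 1.6 = 5.60 → 6.
collar: 42 × 1.6 = 67.20 → 67.
hood: 61.5 × 1.6 = 98.40 → 98.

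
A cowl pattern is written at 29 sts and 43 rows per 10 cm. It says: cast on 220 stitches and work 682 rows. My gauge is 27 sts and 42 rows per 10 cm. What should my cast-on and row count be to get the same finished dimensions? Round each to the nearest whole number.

Stitches: 220 × 27/29 = 204.83 → 205.
Rows: 682 × 42/43 = 666.14 → 666.

Cast on 205 stitches; work 666 rows.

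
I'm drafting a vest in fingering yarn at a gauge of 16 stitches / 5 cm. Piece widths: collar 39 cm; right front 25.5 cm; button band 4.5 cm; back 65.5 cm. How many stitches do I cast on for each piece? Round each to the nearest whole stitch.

collar 125; right front 82; button band 14; back 210.

Rate = 16/5 = 3.2 sts per cm.
collar: 39 × 3.2 = 124.80 → 125.
right front: 25.5 × 3.2 = 81.60 → 82.
button band: 4.5 × 3.2 = 14.40 → 14.
back: 65.5 × 3.2 = 209.60 → 210.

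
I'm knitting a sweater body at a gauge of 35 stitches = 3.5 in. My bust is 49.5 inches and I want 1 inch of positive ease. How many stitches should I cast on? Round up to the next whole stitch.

505 stitches.

Finished = 49.5 + 1 = 50.5 in.
35 / 3.5 = 10 sts per inch.
50.50 × 10 = 505.00 sts.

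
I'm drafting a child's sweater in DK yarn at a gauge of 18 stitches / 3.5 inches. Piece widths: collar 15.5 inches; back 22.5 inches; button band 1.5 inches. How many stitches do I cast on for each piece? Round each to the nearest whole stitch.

Rate = 18/3.5 = 5.143 sts per in.
collar: 15.5 × 5.143 = 79.71 → 80.
back: 22.5 × 5.143 = 115.71 → 116.
button band: 1.5 × 5.143 = 7.71 → 8.

collar 80; back 116; button band 8.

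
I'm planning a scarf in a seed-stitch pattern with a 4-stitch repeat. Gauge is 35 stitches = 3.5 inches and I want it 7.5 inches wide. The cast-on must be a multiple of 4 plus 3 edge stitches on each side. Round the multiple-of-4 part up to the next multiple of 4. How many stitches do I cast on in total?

35 / 3.5 = 10 sts per inch.
7.5 × 10 = 75.00 sts.
Less 6 edge sts → 69.00 for the repeat.
Next multiple of 4: 72.
Add back 6 edge sts → 78.

Cast on 78 stitches.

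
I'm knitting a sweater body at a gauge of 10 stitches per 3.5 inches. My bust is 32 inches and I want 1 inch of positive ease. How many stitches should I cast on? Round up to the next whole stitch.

Finished = 32 + 1 = 33 in.
10 / 3.5 = 2.857 sts per inch.
33.00 × 2.857 = 94.29 sts.
→ 95 sts.

Cast on 95 stitches.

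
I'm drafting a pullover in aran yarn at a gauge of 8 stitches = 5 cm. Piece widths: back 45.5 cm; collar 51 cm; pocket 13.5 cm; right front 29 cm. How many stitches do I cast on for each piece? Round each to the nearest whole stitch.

Rate = 8/5 = 1.6 sts per cm.
back: 45.5 × 1.6 = 72.80 → 73.
collar: 51 × 1.6 = 81.60 → 82.
pocket: 13.5 × 1.6 = 21.60 → 22.
right front: 29 × 1.6 = 46.40 → 46.

back 73; collar 82; pocket 22; right front 46.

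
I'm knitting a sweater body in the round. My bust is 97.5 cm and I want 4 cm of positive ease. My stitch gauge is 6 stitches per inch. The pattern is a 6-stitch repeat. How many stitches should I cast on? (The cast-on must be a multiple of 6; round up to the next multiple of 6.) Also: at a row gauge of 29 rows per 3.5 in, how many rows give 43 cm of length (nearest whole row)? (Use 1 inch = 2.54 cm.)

Finished = 97.5 + 4 = 101.5 cm.
101.5 cm × 1/2.54 = 39.96 inches.
6/1 = 6 sts per in; 39.96 × 6 = 239.76 sts.
Next multiple of 6 → 240.
43 cm = 16.93 inches; × 8.286 = 140.27 → 140 rows.

Cast on 240 stitches; work 140 rows.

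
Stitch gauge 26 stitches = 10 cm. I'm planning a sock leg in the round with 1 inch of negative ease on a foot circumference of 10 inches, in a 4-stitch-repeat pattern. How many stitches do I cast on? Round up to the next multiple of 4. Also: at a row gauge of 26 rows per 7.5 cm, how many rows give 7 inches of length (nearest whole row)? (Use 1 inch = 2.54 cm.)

Finished = 10 − 1 = 9 inches.
9 inches × 2.54 = 22.86 cm.
26/10 = 2.6 sts per cm; 22.86 × 2.6 = 59.44 sts.
Next multiple of 4 → 60.
7 inches = 17.78 cm; × 3.467 = 61.64 → 62 rows.

Cast on 60 stitches; work 62 rows.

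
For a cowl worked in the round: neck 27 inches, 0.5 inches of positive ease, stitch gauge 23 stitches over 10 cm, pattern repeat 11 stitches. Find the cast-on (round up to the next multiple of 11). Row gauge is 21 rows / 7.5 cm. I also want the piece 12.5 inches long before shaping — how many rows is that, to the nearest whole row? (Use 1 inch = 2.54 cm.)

Cast on 165 stitches; work 89 rows.

Finished = 27 + 0.5 = 27.5 inches.
27.5 inches × 2.54 = 69.85 cm.
23/10 = 2.3 sts per cm; 69.85 × 2.3 = 160.66 sts.
Next multiple of 11 → 165.
12.5 inches = 31.75 cm; × 2.8 = 88.90 → 89 rows.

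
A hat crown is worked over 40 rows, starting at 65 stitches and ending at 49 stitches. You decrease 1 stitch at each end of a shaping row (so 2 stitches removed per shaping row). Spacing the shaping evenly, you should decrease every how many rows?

Stitches to remove: |49 − 65| = 16.
Shaping rows needed: 16 / 2 = 8.
40 rows / 8 = every 5 rows.

Decrease every 5th row.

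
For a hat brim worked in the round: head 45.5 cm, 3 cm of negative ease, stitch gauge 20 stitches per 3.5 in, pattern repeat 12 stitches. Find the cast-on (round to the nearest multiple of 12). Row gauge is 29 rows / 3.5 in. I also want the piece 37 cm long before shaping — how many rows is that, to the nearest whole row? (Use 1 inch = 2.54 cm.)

Finished = 45.5 − 3 = 42.5 cm.
42.5 cm × 1/2.54 = 16.73 inches.
20/3.5 = 5.714 sts per in; 16.73 × 5.714 = 95.61 sts.
Nearest multiple of 12 → 96.
37 cm = 14.57 inches; × 8.286 = 120.70 → 121 rows.

Cast on 96 stitches; work 121 rows.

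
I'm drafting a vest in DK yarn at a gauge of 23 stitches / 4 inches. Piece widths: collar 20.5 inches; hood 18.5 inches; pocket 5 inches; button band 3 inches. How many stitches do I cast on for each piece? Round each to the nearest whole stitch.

Rate = 23/4 = 5.75 sts per in.
collar: 20.5 × 5.75 = 117.88 → 118.
hood: 18.5 × 5.75 = 106.38 → 106.
pocket: 5 × 5.75 = 28.75 → 29.
button band: 3 × 5.75 = 17.25 → 17.

collar 118; hood 106; pocket 29; button band 17.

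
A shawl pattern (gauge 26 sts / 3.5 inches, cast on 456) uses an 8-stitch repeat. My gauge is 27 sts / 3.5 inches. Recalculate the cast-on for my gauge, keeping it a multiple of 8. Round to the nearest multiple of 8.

Cast on 472 stitches.

456 × 27 / 26 = 473.54.
Nearest multiple of 8: 472.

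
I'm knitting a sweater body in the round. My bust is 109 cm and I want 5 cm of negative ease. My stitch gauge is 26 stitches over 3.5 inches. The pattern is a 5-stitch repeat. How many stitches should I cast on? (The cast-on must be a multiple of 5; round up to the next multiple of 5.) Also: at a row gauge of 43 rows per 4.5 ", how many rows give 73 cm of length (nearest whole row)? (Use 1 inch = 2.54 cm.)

Cast on 305 stitches; work 275 rows.

Finished = 109 − 5 = 104 cm.
104 cm × 1/2.54 = 40.94 inches.
26/3.5 = 7.429 sts per in; 40.94 × 7.429 = 304.16 sts.
Next multiple of 5 → 305.
73 cm = 28.74 inches; × 9.556 = 274.63 → 275 rows.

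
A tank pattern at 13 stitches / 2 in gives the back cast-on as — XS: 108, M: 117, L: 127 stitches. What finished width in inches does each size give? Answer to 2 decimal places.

XS 16.62 inches; M 18.00 inches; L 19.54 inches.

13/2 = 6.5 sts per in.
XS: 108 / 6.5 = 16.615 → 16.62 in.
M: 117 / 6.5 = 18.000 → 18.00 in.
L: 127 / 6.5 = 19.538 → 19.54 in.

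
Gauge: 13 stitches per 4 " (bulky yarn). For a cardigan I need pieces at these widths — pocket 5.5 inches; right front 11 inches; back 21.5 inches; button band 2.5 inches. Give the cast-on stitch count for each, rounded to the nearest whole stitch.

pocket 18; right front 36; back 70; button band 8.

Rate = 13/4 = 3.25 sts per in.
pocket: 5.5 × 3.25 = 17.88 → 18.
right front: 11 × 3.25 = 35.75 → 36.
back: 21.5 × 3.25 = 69.88 → 70.
button band: 2.5 × 3.25 = 8.12 → 8.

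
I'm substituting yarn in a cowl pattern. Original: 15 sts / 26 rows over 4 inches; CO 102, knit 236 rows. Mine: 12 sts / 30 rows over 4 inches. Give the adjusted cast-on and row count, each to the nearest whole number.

Cast on 82 stitches; work 272 rows.

Stitches: 102 × 12/15 = 81.60 → 82.
Rows: 236 × 30/26 = 272.31 → 272.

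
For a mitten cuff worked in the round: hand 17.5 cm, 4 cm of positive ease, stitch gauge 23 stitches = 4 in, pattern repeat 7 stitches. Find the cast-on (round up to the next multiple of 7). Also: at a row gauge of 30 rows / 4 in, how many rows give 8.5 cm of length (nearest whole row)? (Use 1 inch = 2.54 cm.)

Finished = 17.5 + 4 = 21.5 cm.
21.5 cm × 1/2.54 = 8.46 inches.
23/4 = 5.75 sts per in; 8.46 × 5.75 = 48.67 sts.
Next multiple of 7 → 49.
8.5 cm = 3.35 inches; × 7.5 = 25.10 → 25 rows.

Cast on 49 stitches; work 25 rows.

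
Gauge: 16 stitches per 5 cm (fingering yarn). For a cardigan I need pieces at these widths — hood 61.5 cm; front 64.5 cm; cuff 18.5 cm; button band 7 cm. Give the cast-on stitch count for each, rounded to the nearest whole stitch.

hood 197; front 206; cuff 59; button band 22.

Rate = 16/5 = 3.2 sts per cm.
hood: 61.5 × 3.2 = 196.80 → 197.
front: 64.5 × 3.2 = 206.40 → 206.
cuff: 18.5 × 3.2 = 59.20 → 59.
button band: 7 × 3.2 = 22.40 → 22.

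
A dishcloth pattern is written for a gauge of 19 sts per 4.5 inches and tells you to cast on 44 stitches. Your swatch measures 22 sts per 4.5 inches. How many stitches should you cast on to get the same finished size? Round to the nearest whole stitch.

CO 51 sts.

Scale factor = 22 / 19 = 1.158.
44 × 22 / 19 = 50.95 sts.
→ 51 sts.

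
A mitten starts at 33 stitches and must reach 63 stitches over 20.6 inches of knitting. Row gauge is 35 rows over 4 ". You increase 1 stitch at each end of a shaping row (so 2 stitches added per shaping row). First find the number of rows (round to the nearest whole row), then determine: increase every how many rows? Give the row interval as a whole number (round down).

Increase every 12th row.

Rows = 20.6 × 8.75 = 180.2 → 180 rows.
Stitches to add: 30 → 15 shaping rows (at 2 st each).
180 / 15 = 12.00 → every 12 rows.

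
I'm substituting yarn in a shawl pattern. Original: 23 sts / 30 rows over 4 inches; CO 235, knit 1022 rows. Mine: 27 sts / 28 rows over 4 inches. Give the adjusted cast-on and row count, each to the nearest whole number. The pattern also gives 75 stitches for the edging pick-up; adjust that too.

Cast on 276 stitches; work 954 rows; edging pick-up 88 stitches.

Stitches: 235 × 27/23 = 275.87 → 276.
Rows: 1022 × 28/30 = 953.87 → 954.
edging pick-up: 75 × 27/23 = 88.04 → 88.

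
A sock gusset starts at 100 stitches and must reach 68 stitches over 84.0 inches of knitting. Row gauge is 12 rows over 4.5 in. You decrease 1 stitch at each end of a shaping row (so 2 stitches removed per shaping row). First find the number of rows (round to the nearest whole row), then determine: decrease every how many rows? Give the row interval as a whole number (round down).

Decrease every 14th row.

Rows = 84.0 × 2.667 = 224.0 → 224 rows.
Stitches to remove: 32 → 16 shaping rows (at 2 st each).
224 / 16 = 14.00 → every 14 rows.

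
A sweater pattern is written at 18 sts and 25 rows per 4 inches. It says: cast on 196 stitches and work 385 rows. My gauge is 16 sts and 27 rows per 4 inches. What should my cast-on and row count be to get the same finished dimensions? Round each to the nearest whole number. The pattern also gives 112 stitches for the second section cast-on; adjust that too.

Cast on 174 stitches; work 416 rows; second section cast-on 100 stitches.

Stitches: 196 × 16/18 = 174.22 → 174.
Rows: 385 × 27/25 = 415.80 → 416.
second section cast-on: 112 × 16/18 = 99.56 → 100.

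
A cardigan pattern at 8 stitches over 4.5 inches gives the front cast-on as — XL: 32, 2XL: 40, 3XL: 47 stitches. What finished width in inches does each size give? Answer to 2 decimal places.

XL 18.00 inches; 2XL 22.50 inches; 3XL 26.44 inches.

8/4.5 = 1.778 sts per in.
XL: 32 / 1.778 = 18.000 → 18.00 in.
2XL: 40 / 1.778 = 22.500 → 22.50 in.
3XL: 47 / 1.778 = 26.438 → 26.44 in.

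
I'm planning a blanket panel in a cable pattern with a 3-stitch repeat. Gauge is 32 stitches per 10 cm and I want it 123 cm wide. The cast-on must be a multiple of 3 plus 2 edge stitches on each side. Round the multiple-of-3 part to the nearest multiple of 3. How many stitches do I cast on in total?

32 / 10 = 3.2 sts per cm.
123 × 3.2 = 393.60 sts.
Less 4 edge sts → 389.60 for the repeat.
Nearest multiple of 3: 390.
Add back 4 edge sts → 394.

394 stitches.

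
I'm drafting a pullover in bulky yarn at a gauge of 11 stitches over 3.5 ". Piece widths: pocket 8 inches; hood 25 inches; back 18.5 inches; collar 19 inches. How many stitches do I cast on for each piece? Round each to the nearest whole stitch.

Rate = 11/3.5 = 3.143 sts per in.
pocket: 8 × 3.143 = 25.14 → 25.
hood: 25 × 3.143 = 78.57 → 79.
back: 18.5 × 3.143 = 58.14 → 58.
collar: 19 × 3.143 = 59.71 → 60.

pocket 25; hood 79; back 58; collar 60.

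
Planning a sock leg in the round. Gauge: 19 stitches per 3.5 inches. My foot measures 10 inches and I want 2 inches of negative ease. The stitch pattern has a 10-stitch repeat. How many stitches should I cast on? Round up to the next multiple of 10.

Finished = 10 − 2 = 8 inches.
19 / 3.5 = 5.429 sts/in.
8 × 5.429 = 43.43 sts.
Next multiple of 10: 50.

CO 50 sts.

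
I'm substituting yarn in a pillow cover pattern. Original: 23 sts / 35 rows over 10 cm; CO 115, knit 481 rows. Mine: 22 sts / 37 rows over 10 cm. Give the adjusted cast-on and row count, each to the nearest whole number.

Stitches: 115 × 22/23 = 110.00 → 110.
Rows: 481 × 37/35 = 508.49 → 508.

Cast on 110 stitches; work 508 rows.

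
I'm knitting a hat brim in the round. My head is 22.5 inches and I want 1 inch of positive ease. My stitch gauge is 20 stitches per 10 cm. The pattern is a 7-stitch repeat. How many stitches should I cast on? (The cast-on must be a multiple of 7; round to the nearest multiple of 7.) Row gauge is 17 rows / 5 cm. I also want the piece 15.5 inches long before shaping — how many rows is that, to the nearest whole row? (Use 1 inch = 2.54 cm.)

Cast on 119 stitches; work 134 rows.

Finished = 22.5 + 1 = 23.5 inches.
23.5 inches × 2.54 = 59.69 cm.
20/10 = 2 sts per cm; 59.69 × 2 = 119.38 sts.
Nearest multiple of 7 → 119.
15.5 inches = 39.37 cm; × 3.4 = 133.86 → 134 rows.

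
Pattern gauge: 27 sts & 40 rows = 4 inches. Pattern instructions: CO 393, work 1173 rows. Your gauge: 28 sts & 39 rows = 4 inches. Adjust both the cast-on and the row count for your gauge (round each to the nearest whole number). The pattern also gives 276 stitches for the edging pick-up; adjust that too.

Cast on 408 stitches; work 1144 rows; edging pick-up 286 stitches.

Stitches: 393 × 28/27 = 407.56 → 408.
Rows: 1173 × 39/40 = 1143.67 → 1144.
edging pick-up: 276 × 28/27 = 286.22 → 286.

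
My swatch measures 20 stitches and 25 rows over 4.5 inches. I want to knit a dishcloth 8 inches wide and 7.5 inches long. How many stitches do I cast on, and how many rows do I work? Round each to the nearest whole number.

Stitch gauge = 20/4.5 = 4.444 sts/in; 8 × 4.444 = 35.56 → 36 sts.
Row gauge = 25/4.5 = 5.556 rows/in; 7.5 × 5.556 = 41.67 → 42 rows.

Cast on 36 stitches and work 42 rows.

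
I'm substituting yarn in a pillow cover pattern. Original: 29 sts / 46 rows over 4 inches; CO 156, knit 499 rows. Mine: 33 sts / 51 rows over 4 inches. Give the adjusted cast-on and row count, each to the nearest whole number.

Stitches: 156 × 33/29 = 177.52 → 178.
Rows: 499 × 51/46 = 553.24 → 553.

Cast on 178 stitches; work 553 rows.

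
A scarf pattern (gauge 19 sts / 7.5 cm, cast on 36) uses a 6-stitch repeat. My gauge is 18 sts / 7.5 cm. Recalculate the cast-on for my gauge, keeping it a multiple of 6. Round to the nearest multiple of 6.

36 stitches.

36 × 18 / 19 = 34.11.
Nearest multiple of 6: 36.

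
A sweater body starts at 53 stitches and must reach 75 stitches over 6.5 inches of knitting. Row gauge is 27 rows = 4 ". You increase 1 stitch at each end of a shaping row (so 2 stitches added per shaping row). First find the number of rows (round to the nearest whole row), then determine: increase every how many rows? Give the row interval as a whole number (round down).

Increase every 4th row.

Rows = 6.5 × 6.75 = 43.9 → 44 rows.
Stitches to add: 22 → 11 shaping rows (at 2 st each).
44 / 11 = 4.00 → every 4 rows.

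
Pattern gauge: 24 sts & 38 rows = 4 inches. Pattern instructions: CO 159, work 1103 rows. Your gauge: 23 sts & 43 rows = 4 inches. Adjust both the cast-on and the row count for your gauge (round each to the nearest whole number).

Cast on 152 stitches; work 1248 rows.

Stitches: 159 × 23/24 = 152.38 → 152.
Rows: 1103 × 43/38 = 1248.13 → 1248.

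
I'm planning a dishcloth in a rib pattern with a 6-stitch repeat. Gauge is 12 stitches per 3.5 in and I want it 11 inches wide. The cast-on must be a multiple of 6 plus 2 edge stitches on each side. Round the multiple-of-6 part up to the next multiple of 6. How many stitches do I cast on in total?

12 / 3.5 = 3.429 sts per inch.
11 × 3.429 = 37.71 sts.
Less 4 edge sts → 33.71 for the repeat.
Next multiple of 6: 36.
Add back 4 edge sts → 40.

CO 40 sts.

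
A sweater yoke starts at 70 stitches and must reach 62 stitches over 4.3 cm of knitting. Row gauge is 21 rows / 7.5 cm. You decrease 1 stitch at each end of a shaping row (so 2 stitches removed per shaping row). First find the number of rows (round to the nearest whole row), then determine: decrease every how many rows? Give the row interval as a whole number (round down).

Rows = 4.3 × 2.8 = 12.0 → 12 rows.
Stitches to remove: 8 → 4 shaping rows (at 2 st each).
12 / 4 = 3.00 → every 3 rows.

Decrease every 3rd row.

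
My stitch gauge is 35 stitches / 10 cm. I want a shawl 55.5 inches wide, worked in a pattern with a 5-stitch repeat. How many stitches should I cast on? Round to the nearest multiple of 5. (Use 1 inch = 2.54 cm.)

55.5 in = 55.5 × 2.54 = 140.97 cm.
35 / 10 = 3.5 sts/cm.
140.97 × 3.5 = 493.39 sts.
→ 495.

CO 495 sts.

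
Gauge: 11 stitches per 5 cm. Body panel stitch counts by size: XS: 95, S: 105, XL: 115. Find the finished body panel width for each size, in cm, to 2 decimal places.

11/5 = 2.2 sts per cm.
XS: 95 / 2.2 = 43.182 → 43.18 cm.
S: 105 / 2.2 = 47.727 → 47.73 cm.
XL: 115 / 2.2 = 52.273 → 52.27 cm.

XS 43.18 cm; S 47.73 cm; XL 52.27 cm.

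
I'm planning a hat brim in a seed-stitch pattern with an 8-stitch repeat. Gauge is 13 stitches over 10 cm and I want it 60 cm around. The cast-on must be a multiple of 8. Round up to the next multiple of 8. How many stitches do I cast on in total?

13 / 10 = 1.3 sts per cm.
60 × 1.3 = 78.00 sts.
Next multiple of 8: 80.

CO 80 sts.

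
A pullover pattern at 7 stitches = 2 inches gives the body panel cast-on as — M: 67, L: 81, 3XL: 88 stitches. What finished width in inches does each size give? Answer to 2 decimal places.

7/2 = 3.5 sts per in.
M: 67 / 3.5 = 19.143 → 19.14 in.
L: 81 / 3.5 = 23.143 → 23.14 in.
3XL: 88 / 3.5 = 25.143 → 25.14 in.

M 19.14 inches; L 23.14 inches; 3XL 25.14 inches.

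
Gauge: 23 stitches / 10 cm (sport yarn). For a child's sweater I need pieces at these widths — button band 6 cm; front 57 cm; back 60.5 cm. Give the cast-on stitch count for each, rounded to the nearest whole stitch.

Rate = 23/10 = 2.3 sts per cm.
button band: 6 × 2.3 = 13.80 → 14.
front: 57 × 2.3 = 131.10 → 131.
back: 60.5 × 2.3 = 139.15 → 139.

button band 14; front 131; back 139.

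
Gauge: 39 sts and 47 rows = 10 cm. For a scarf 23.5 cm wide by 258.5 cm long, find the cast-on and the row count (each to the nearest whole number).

Cast on 92 stitches and work 1215 rows.

Stitch gauge = 39/10 = 3.9 sts/cm; 23.5 × 3.9 = 91.65 → 92 sts.
Row gauge = 47/10 = 4.7 rows/cm; 258.5 × 4.7 = 1214.95 → 1215 rows.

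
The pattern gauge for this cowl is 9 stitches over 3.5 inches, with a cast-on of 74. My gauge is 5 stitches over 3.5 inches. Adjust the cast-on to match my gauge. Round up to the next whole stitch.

Scale factor = 5 / 9 = 0.556.
74 × 5 / 9 = 41.11 sts.
→ 42 sts.

Cast on 42 stitches.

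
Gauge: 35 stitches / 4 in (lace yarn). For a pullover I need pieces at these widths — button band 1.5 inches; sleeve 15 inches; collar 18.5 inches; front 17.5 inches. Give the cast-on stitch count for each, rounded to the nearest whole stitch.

Rate = 35/4 = 8.75 sts per in.
button band: 1.5 × 8.75 = 13.12 → 13.
sleeve: 15 × 8.75 = 131.25 → 131.
collar: 18.5 × 8.75 = 161.88 → 162.
front: 17.5 × 8.75 = 153.12 → 153.

button band 13; sleeve 131; collar 162; front 153.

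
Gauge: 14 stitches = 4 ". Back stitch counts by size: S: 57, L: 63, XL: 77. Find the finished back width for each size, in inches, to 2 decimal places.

S 16.29 inches; L 18.00 inches; XL 22.00 inches.

14/4 = 3.5 sts per in.
S: 57 / 3.5 = 16.286 → 16.29 in.
L: 63 / 3.5 = 18.000 → 18.00 in.
XL: 77 / 3.5 = 22.000 → 22.00 in.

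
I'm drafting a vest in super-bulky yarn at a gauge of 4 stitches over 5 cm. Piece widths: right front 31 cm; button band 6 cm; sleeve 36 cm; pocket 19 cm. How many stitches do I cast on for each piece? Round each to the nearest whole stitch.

right front 25; button band 5; sleeve 29; pocket 15.

Rate = 4/5 = 0.8 sts per cm.
right front: 31 × 0.8 = 24.80 → 25.
button band: 6 × 0.8 = 4.80 → 5.
sleeve: 36 × 0.8 = 28.80 → 29.
pocket: 19 × 0.8 = 15.20 → 15.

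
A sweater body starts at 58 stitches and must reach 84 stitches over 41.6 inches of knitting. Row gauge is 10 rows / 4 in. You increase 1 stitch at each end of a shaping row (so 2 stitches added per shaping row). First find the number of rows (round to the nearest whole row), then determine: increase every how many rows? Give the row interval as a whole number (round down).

Rows = 41.6 × 2.5 = 104.0 → 104 rows.
Stitches to add: 26 → 13 shaping rows (at 2 st each).
104 / 13 = 8.00 → every 8 rows.

Increase every 8th row.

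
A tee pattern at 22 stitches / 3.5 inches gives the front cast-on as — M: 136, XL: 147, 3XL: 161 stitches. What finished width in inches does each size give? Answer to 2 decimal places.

22/3.5 = 6.286 sts per in.
M: 136 / 6.286 = 21.636 → 21.64 in.
XL: 147 / 6.286 = 23.386 → 23.39 in.
3XL: 161 / 6.286 = 25.614 → 25.61 in.

M 21.64 inches; XL 23.39 inches; 3XL 25.61 inches.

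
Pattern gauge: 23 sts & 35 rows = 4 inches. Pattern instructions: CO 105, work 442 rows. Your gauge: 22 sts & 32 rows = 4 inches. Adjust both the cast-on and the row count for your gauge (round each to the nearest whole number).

Cast on 100 stitches; work 404 rows.

Stitches: 105 × 22/23 = 100.43 → 100.
Rows: 442 × 32/35 = 404.11 → 404.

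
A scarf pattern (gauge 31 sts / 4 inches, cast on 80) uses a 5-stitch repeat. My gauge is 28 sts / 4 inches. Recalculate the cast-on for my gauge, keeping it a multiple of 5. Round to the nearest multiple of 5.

Cast on 70 stitches.

80 × 28 / 31 = 72.26.
Nearest multiple of 5: 70.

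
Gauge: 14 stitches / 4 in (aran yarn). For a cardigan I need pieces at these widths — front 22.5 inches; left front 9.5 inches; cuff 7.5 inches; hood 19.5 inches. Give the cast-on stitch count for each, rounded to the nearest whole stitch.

Rate = 14/4 = 3.5 sts per in.
front: 22.5 × 3.5 = 78.75 → 79.
left front: 9.5 × 3.5 = 33.25 → 33.
cuff: 7.5 × 3.5 = 26.25 → 26.
hood: 19.5 × 3.5 = 68.25 → 68.

front 79; left front 33; cuff 26; hood 68.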